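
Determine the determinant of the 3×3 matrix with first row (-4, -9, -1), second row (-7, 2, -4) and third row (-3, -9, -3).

180

Expand along column 1:
  + (-4) · |2 -4; -9 -3| = (-4)·(-6 − 36) = 168
  − (-7) · |-9 -1; -9 -3| = −(-7)·(27 − 9) = 126
  + (-3) · |-9 -1; 2 -4| = (-3)·(36 − (-2)) = -114
Sum: (168) + (126) + (-114) = 180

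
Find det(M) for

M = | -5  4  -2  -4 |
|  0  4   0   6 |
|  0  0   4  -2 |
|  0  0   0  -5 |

M is upper triangular, so det(M) is the product of the diagonal entries:
det = (-5) · (4) · (4) · (-5) = 400

|M| = 400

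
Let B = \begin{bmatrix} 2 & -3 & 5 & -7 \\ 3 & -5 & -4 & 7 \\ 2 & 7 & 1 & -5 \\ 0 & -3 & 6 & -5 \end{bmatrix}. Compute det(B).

|B| = 660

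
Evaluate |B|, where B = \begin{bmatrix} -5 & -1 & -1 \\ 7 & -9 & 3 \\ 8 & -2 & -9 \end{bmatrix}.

-580

Expand along column 1:
  + (-5) · |-9 3; -2 -9| = (-5)·(81 − (-6)) = -435
  − 7 · |-1 -1; -2 -9| = −7·(9 − 2) = -49
  + 8 · |-1 -1; -9 3| = 8·(-3 − 9) = -96
Sum: (-435) + (-49) + (-96) = -580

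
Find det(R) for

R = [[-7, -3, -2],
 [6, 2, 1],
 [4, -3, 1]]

23

Expand along row 1:
  + (-7) · |2 1; -3 1| = (-7)·(2 − (-3)) = -35
  − (-3) · |6 1; 4 1| = −(-3)·(6 − 4) = 6
  + (-2) · |6 2; 4 -3| = (-2)·(-18 − 8) = 52
Sum: (-35) + (6) + (52) = 23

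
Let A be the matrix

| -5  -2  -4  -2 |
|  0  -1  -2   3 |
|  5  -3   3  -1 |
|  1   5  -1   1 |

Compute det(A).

Expand along row 2 (it has 1 zero):
  + (-1) · M_22   where M_22 = det([-5 -4 -2; 5 3 -1; 1 -1 1]) = 30
  − (-2) · M_23   where M_23 = det([-5 -2 -2; 5 -3 -1; 1 5 1]) = -54
  + (3) · M_24   where M_24 = det([-5 -2 -4; 5 -3 3; 1 5 -1]) = -68
det = (+1)·(-1)·(30) + (-1)·(-2)·(-54) + (+1)·(3)·(-68) = -342

-342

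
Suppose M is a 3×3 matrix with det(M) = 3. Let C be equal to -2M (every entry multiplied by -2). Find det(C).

-24

For a 3×3 matrix, det(-2M) = (-2)^3·det(M) = -8·det(M).
det(C) = (-8)·(3) = -24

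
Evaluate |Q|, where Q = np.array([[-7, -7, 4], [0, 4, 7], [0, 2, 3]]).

The determinant is 14.

Expand along column 1:
  + (-7) · |4 7; 2 3| = (-7)·(12 − 14) = 14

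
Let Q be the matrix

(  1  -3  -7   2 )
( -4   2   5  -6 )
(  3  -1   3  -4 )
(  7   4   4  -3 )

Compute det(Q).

The determinant is 1050.

Expand along row 1:
  + (1) · M_11   where M_11 = det([2 5 -6; -1 3 -4; 4 4 -3]) = 15
  − (-3) · M_12   where M_12 = det([-4 5 -6; 3 3 -4; 7 4 -3]) = -69
  + (-7) · M_13   where M_13 = det([-4 2 -6; 3 -1 -4; 7 4 -3]) = -228
  − (2) · M_14   where M_14 = det([-4 2 5; 3 -1 3; 7 4 4]) = 177
det = (+1)·(1)·(15) + (-1)·(-3)·(-69) + (+1)·(-7)·(-228) + (-1)·(2)·(177) = 1050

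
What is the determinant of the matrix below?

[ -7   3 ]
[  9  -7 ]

det = (-7)·(-7) − 3·9 = 49 − 27 = 22

The determinant is 22.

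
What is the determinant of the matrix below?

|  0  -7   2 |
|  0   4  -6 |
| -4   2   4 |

-136

Expand along column 1:
  + (-4) · |-7 2; 4 -6| = (-4)·(42 − 8) = -136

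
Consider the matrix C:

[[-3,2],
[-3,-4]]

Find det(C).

18

det(C) = (-3)·(-4) − 2·(-3) = 12 − (-6) = 18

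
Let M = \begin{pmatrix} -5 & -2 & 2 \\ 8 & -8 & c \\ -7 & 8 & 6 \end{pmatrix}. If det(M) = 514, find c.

3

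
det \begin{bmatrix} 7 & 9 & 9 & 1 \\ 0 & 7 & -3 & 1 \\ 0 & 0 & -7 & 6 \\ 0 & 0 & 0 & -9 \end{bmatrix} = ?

The matrix is upper triangular, so the determinant is the product of the diagonal entries:
det = (7) · (7) · (-7) · (-9) = 3087

3087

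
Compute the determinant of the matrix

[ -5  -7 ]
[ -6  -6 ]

-12

det = (-5)·(-6) − (-7)·(-6) = 30 − 42 = -12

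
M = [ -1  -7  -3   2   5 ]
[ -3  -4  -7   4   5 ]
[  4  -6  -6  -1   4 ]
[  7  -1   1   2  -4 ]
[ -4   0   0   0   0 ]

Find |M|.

Expand along row 5 (it has 4 zeros):
  + (-4) · M_51   where M_51 = det([-7 -3 2 5; -4 -7 4 5; -6 -6 -1 4; -1 1 2 -4]) = 853
det = (+1)·(-4)·(853) = -3412

-3412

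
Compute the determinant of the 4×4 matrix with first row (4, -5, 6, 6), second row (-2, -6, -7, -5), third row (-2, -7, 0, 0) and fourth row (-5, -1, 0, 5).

Expand along row 3 (it has 2 zeros):
  + (-2) · M_31   where M_31 = det([-5 6 6; -6 -7 -5; -1 0 5]) = 343
  − (-7) · M_32   where M_32 = det([4 6 6; -2 -7 -5; -5 0 5]) = -140
det = (+1)·(-2)·(343) + (-1)·(-7)·(-140) = -1666

-1666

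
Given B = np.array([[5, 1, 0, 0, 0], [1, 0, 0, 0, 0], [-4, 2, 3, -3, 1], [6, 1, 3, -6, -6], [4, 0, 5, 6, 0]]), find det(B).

det(B) = -246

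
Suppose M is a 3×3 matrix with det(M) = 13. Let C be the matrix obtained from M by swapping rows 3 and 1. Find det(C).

Swapping two rows multiplies the determinant by −1.
det(C) = (-1)·(13) = -13

The determinant is -13.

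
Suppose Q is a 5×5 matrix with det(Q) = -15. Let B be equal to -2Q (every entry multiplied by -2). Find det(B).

For a 5×5 matrix, det(-2Q) = (-2)^5·det(Q) = -32·det(Q).
det(B) = (-32)·(-15) = 480

480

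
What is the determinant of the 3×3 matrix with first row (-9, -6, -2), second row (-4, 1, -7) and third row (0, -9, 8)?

Expand along row 3:
  − (-9) · |-9 -2; -4 -7| = −(-9)·(63 − 8) = 495
  + 8 · |-9 -6; -4 1| = 8·(-9 − 24) = -264
Sum: (495) + (-264) = 231

231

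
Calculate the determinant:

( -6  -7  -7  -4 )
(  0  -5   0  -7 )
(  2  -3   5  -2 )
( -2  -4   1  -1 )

The determinant is -200.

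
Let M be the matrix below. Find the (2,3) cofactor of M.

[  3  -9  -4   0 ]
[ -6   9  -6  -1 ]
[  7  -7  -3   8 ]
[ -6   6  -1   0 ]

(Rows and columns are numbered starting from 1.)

The cofactor is -288.

Delete row 2 and column 3; the remaining 3×3 submatrix is [3 -9 0; 7 -7 8; -6 6 0].
Its determinant is 288.
The cofactor carries sign (−1)^(2+3) = −1, so C_{2,3} = −(288) = -288.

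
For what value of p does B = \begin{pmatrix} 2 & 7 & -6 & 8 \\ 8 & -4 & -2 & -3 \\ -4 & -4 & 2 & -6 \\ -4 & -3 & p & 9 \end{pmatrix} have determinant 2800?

Expanding along the row containing p, det(B) is linear in p: det(B) = (-60)·p + (2860).
Set (-60)·p + (2860) = 2800  ⇒  (-60)·p = -60  ⇒  p = 1.

1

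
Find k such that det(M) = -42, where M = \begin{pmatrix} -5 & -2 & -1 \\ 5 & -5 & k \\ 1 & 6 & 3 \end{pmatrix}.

Expanding along the column containing k, det(M) is linear in k: det(M) = (28)·k + (70).
Set (28)·k + (70) = -42  ⇒  (28)·k = -112  ⇒  k = -4.

k = -4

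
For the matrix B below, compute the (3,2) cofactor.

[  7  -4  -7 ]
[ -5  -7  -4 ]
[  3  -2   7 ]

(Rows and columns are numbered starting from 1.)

The cofactor is 63.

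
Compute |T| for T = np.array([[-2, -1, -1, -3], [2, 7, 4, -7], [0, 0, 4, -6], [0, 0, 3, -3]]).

-72

T is block upper-triangular with a 2×2 block and a 2×2 block on the diagonal, so its determinant equals the product of the determinants of the diagonal blocks.
det of the 2×2 block = -12
det of the 2×2 block = 6
det = (-12)·(6) = -72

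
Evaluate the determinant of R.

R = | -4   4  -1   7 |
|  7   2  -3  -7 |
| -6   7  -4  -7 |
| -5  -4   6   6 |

Expand along row 1:
  + (-4) · M_11   where M_11 = det([2 -3 -7; 7 -4 -7; -4 6 6]) = -104
  − (4) · M_12   where M_12 = det([7 -3 -7; -6 -4 -7; -5 6 6]) = 305
  + (-1) · M_13   where M_13 = det([7 2 -7; -6 7 -7; -5 -4 6]) = -173
  − (7) · M_14   where M_14 = det([7 2 -3; -6 7 -4; -5 -4 6]) = 117
det = (+1)·(-4)·(-104) + (-1)·(4)·(305) + (+1)·(-1)·(-173) + (-1)·(7)·(117) = -1450

|R| = -1450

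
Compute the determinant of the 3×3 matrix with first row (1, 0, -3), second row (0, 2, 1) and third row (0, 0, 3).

The determinant is 6.

The matrix is upper triangular, so the determinant is the product of the diagonal entries:
det = (1) · (2) · (3) = 6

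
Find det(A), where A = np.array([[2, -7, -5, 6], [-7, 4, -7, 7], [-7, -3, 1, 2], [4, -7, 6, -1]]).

det(A) = -2250

Expand along row 1:
  + (2) · M_11   where M_11 = det([4 -7 7; -3 1 2; -7 6 -1]) = -10
  − (-7) · M_12   where M_12 = det([-7 -7 7; -7 1 2; 4 6 -1]) = -238
  + (-5) · M_13   where M_13 = det([-7 4 7; -7 -3 2; 4 -7 -1]) = 312
  − (6) · M_14   where M_14 = det([-7 4 -7; -7 -3 1; 4 -7 6]) = -166
det = (+1)·(2)·(-10) + (-1)·(-7)·(-238) + (+1)·(-5)·(312) + (-1)·(6)·(-166) = -2250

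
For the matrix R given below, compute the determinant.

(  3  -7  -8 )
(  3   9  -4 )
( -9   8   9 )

|R| = -564

Expand along column 1:
  + 3 · |9 -4; 8 9| = 3·(81 − (-32)) = 339
  − 3 · |-7 -8; 8 9| = −3·(-63 − (-64)) = -3
  + (-9) · |-7 -8; 9 -4| = (-9)·(28 − (-72)) = -900
Sum: (339) + (-3) + (-900) = -564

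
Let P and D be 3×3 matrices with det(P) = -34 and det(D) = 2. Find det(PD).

det(PD) = -68

det(PD) = det(P)·det(D) = (-34)·(2) = -68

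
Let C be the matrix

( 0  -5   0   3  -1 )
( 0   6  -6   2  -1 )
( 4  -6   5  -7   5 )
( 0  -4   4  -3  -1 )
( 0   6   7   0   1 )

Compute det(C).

Expand along column 1 (it has 4 zeros):
  + (4) · M_31   where M_31 = det([-5 0 3 -1; 6 -6 2 -1; -4 4 -3 -1; 6 7 0 1]) = 645
det = (+1)·(4)·(645) = 2580

det(C) = 2580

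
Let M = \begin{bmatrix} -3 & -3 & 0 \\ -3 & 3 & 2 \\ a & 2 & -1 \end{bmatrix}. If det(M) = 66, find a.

a = -6

Expanding along the row containing a, det(M) is linear in a: det(M) = (-6)·a + (30).
Set (-6)·a + (30) = 66  ⇒  (-6)·a = 36  ⇒  a = -6.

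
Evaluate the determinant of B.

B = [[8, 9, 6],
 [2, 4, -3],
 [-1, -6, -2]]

|B| = -193

Expand along row 1:
  + 8 · |4 -3; -6 -2| = 8·(-8 − 18) = -208
  − 9 · |2 -3; -1 -2| = −9·(-4 − 3) = 63
  + 6 · |2 4; -1 -6| = 6·(-12 − (-4)) = -48
Sum: (-208) + (63) + (-48) = -193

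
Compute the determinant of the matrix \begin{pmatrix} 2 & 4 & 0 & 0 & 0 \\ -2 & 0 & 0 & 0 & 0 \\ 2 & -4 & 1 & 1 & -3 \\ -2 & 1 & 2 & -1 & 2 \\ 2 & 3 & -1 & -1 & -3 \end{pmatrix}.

The matrix is block lower-triangular with a 2×2 block and a 3×3 block on the diagonal, so its determinant equals the product of the determinants of the diagonal blocks.
det of the 2×2 block = 8
det of the 3×3 block = 18
det = (8)·(18) = 144

144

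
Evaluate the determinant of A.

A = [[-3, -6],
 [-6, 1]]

det(A) = (-3)·1 − (-6)·(-6) = -3 − 36 = -39

The determinant is -39.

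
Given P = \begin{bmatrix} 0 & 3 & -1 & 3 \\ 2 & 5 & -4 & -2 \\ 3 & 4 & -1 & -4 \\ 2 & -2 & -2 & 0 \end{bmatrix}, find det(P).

Expand along row 1 (it has 1 zero):
  − (3) · M_12   where M_12 = det([2 -4 -2; 3 -1 -4; 2 -2 0]) = 24
  + (-1) · M_13   where M_13 = det([2 5 -2; 3 4 -4; 2 -2 0]) = -28
  − (3) · M_14   where M_14 = det([2 5 -4; 3 4 -1; 2 -2 -2]) = 56
det = (-1)·(3)·(24) + (+1)·(-1)·(-28) + (-1)·(3)·(56) = -212

-212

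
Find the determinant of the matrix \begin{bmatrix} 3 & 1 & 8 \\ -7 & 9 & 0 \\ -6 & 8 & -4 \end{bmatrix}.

The determinant is -152.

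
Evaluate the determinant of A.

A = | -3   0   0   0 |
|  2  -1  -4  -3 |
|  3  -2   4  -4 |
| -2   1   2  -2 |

Expand along row 1 (it has 3 zeros):
  + (-3) · M_11   where M_11 = det([-1 -4 -3; -2 4 -4; 1 2 -2]) = 56
det = (+1)·(-3)·(56) = -168

|A| = -168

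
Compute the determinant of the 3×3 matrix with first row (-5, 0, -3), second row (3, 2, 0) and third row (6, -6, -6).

150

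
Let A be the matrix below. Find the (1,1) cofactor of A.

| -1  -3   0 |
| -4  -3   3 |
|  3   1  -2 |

Delete row 1 and column 1; the remaining 2×2 submatrix is [-3 3; 1 -2].
Its determinant is (-3)·(-2) − 3·1 = 3.
The cofactor carries sign (−1)^(1+1) = +1, so C_{1,1} = +(3) = 3.

The cofactor is 3.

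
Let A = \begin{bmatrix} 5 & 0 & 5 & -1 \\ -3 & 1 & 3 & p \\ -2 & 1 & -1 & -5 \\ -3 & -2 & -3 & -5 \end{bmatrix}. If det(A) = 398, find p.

p = -6

Expanding along the row containing p, det(A) is linear in p: det(A) = (10)·p + (458).
Set (10)·p + (458) = 398  ⇒  (10)·p = -60  ⇒  p = -6.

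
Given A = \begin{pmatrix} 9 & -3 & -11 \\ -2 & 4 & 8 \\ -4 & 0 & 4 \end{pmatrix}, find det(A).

Expand along column 2:
  − (-3) · |-2 8; -4 4| = −(-3)·(-8 − (-32)) = 72
  + 4 · |9 -11; -4 4| = 4·(36 − 44) = -32
Sum: (72) + (-32) = 40

det(A) = 40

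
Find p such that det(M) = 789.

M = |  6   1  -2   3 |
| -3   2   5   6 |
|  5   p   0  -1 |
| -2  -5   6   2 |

Expanding along the column containing p, det(M) is linear in p: det(M) = (168)·p + (957).
Set (168)·p + (957) = 789  ⇒  (168)·p = -168  ⇒  p = -1.

-1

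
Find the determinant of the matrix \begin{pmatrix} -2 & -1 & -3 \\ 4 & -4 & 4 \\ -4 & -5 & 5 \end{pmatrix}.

Expand along column 1:
  + (-2) · |-4 4; -5 5| = (-2)·(-20 − (-20)) = 0
  − 4 · |-1 -3; -5 5| = −4·(-5 − 15) = 80
  + (-4) · |-1 -3; -4 4| = (-4)·(-4 − 12) = 64
Sum: (0) + (80) + (64) = 144

144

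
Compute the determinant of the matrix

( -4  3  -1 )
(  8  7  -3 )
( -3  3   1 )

Expand along column 1:
  + (-4) · |7 -3; 3 1| = (-4)·(7 − (-9)) = -64
  − 8 · |3 -1; 3 1| = −8·(3 − (-3)) = -48
  + (-3) · |3 -1; 7 -3| = (-3)·(-9 − (-7)) = 6
Sum: (-64) + (-48) + (6) = -106

The determinant is -106.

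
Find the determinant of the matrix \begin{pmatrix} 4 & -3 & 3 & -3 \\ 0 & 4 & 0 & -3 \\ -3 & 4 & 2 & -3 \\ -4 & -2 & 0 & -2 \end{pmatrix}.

Expand along row 2 (it has 2 zeros):
  + (4) · M_22   where M_22 = det([4 3 -3; -3 2 -3; -4 0 -2]) = -22
  + (-3) · M_24   where M_24 = det([4 -3 3; -3 4 2; -4 -2 0]) = 106
det = (+1)·(4)·(-22) + (+1)·(-3)·(106) = -406

The determinant is -406.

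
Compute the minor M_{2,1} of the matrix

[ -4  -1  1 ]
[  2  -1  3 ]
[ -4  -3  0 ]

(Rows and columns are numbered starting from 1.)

The minor is 3.

Delete row 2 and column 1; the remaining 2×2 submatrix is [-1 1; -3 0].
Its determinant is (-1)·0 − 1·(-3) = 3.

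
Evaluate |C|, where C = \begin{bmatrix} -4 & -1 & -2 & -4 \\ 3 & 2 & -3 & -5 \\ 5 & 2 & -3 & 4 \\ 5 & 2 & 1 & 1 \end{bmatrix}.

34

Expand along row 1:
  + (-4) · M_11   where M_11 = det([2 -3 -5; 2 -3 4; 2 1 1]) = -72
  − (-1) · M_12   where M_12 = det([3 -3 -5; 5 -3 4; 5 1 1]) = -166
  + (-2) · M_13   where M_13 = det([3 2 -5; 5 2 4; 5 2 1]) = 12
  − (-4) · M_14   where M_14 = det([3 2 -3; 5 2 -3; 5 2 1]) = -16
det = (+1)·(-4)·(-72) + (-1)·(-1)·(-166) + (+1)·(-2)·(12) + (-1)·(-4)·(-16) = 34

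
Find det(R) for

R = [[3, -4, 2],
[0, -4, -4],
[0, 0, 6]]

R is upper triangular, so det(R) is the product of the diagonal entries:
det = (3) · (-4) · (6) = -72

det(R) = -72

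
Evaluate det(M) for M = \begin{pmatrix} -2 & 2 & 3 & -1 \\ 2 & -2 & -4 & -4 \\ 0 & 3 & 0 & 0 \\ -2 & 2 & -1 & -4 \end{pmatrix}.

Expand along row 3 (it has 3 zeros):
  − (3) · M_32   where M_32 = det([-2 3 -1; 2 -4 -4; -2 -1 -4]) = 34
det = (-1)·(3)·(34) = -102

-102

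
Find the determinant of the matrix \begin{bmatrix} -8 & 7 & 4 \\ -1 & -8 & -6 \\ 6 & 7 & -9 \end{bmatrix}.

Expand along column 1:
  + (-8) · |-8 -6; 7 -9| = (-8)·(72 − (-42)) = -912
  − (-1) · |7 4; 7 -9| = −(-1)·(-63 − 28) = -91
  + 6 · |7 4; -8 -6| = 6·(-42 − (-32)) = -60
Sum: (-912) + (-91) + (-60) = -1063

-1063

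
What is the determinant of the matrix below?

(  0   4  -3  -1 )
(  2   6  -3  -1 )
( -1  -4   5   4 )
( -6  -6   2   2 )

8

Expand along row 1 (it has 1 zero):
  − (4) · M_12   where M_12 = det([2 -3 -1; -1 5 4; -6 2 2]) = 42
  + (-3) · M_13   where M_13 = det([2 6 -1; -1 -4 4; -6 -6 2]) = -82
  − (-1) · M_14   where M_14 = det([2 6 -3; -1 -4 5; -6 -6 2]) = -70
det = (-1)·(4)·(42) + (+1)·(-3)·(-82) + (-1)·(-1)·(-70) = 8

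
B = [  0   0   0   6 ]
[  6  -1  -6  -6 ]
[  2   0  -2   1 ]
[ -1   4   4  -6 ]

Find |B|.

|B| = -36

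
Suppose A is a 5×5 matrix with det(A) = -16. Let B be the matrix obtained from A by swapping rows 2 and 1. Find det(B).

16

Swapping two rows multiplies the determinant by −1.
det(B) = (-1)·(-16) = 16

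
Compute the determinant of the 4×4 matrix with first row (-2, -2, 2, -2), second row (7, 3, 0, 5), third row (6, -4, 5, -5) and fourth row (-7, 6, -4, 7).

Expand along row 2 (it has 1 zero):
  − (7) · M_21   where M_21 = det([-2 2 -2; -4 5 -5; 6 -4 7]) = -6
  + (3) · M_22   where M_22 = det([-2 2 -2; 6 5 -5; -7 -4 7]) = -66
  + (5) · M_24   where M_24 = det([-2 -2 2; 6 -4 5; -7 6 -4]) = 66
det = (-1)·(7)·(-6) + (+1)·(3)·(-66) + (+1)·(5)·(66) = 174

174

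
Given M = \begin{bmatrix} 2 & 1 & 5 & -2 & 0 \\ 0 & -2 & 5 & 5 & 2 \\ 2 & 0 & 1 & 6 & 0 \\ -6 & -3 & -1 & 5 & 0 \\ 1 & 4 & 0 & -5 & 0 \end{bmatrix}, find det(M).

1278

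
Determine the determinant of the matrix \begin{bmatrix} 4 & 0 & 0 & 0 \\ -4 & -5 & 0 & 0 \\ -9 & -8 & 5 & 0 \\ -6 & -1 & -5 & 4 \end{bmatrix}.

-400

The matrix is lower triangular, so the determinant is the product of the diagonal entries:
det = (4) · (-5) · (5) · (4) = -400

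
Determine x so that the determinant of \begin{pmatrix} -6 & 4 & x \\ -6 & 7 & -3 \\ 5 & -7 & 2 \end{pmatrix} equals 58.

x = 4

Expanding along the column containing x, det(B) is linear in x: det(B) = (7)·x + (30).
Set (7)·x + (30) = 58  ⇒  (7)·x = 28  ⇒  x = 4.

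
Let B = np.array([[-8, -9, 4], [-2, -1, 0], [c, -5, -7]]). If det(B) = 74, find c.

Expanding along the column containing c, det(B) is linear in c: det(B) = (4)·c + (110).
Set (4)·c + (110) = 74  ⇒  (4)·c = -36  ⇒  c = -9.

c = -9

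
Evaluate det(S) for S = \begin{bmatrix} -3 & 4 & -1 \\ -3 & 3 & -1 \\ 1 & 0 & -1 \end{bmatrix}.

Expand along column 2:
  − 4 · |-3 -1; 1 -1| = −4·(3 − (-1)) = -16
  + 3 · |-3 -1; 1 -1| = 3·(3 − (-1)) = 12
Sum: (-16) + (12) = -4

|S| = -4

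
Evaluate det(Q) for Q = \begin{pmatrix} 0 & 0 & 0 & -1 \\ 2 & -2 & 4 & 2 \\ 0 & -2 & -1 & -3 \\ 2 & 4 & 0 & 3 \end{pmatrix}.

28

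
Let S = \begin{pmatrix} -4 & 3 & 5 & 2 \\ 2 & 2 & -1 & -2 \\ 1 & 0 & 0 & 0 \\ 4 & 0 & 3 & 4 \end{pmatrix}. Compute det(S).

The determinant is -22.

Expand along row 3 (it has 3 zeros):
  + (1) · M_31   where M_31 = det([3 5 2; 2 -1 -2; 0 3 4]) = -22
det = (+1)·(1)·(-22) = -22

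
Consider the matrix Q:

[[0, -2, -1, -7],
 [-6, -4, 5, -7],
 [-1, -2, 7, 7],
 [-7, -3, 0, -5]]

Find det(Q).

Expand along row 1 (it has 1 zero):
  − (-2) · M_12   where M_12 = det([-6 5 -7; -1 7 7; -7 0 -5]) = -403
  + (-1) · M_13   where M_13 = det([-6 -4 -7; -1 -2 7; -7 -3 -5]) = 107
  − (-7) · M_14   where M_14 = det([-6 -4 5; -1 -2 7; -7 -3 0]) = 15
det = (-1)·(-2)·(-403) + (+1)·(-1)·(107) + (-1)·(-7)·(15) = -808

|Q| = -808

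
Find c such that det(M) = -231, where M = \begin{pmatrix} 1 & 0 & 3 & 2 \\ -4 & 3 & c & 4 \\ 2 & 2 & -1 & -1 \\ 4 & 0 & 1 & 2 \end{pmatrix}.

c = -6

Expanding along the row containing c, det(M) is linear in c: det(M) = (12)·c + (-159).
Set (12)·c + (-159) = -231  ⇒  (12)·c = -72  ⇒  c = -6.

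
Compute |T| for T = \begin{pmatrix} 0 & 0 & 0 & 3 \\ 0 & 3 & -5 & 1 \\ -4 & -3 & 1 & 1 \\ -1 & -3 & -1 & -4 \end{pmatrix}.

Expand along row 1 (it has 3 zeros):
  − (3) · M_14   where M_14 = det([0 3 -5; -4 -3 1; -1 -3 -1]) = -60
det = (-1)·(3)·(-60) = 180

180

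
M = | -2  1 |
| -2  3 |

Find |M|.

The determinant is -4.

det(M) = (-2)·3 − 1·(-2) = -6 − (-2) = -4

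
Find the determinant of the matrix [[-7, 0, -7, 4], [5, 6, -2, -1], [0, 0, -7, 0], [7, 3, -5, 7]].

2961

Expand along row 3 (it has 3 zeros):
  + (-7) · M_33   where M_33 = det([-7 0 4; 5 6 -1; 7 3 7]) = -423
det = (+1)·(-7)·(-423) = 2961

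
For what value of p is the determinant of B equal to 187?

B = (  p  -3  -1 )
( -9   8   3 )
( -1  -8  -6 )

-4

Expanding along the row containing p, det(B) is linear in p: det(B) = (-24)·p + (91).
Set (-24)·p + (91) = 187  ⇒  (-24)·p = 96  ⇒  p = -4.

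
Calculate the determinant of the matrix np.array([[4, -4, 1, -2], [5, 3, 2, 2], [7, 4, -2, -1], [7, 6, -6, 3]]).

The determinant is -934.

Expand along row 1:
  + (4) · M_11   where M_11 = det([3 2 2; 4 -2 -1; 6 -6 3]) = -96
  − (-4) · M_12   where M_12 = det([5 2 2; 7 -2 -1; 7 -6 3]) = -172
  + (1) · M_13   where M_13 = det([5 3 2; 7 4 -1; 7 6 3]) = 34
  − (-2) · M_14   where M_14 = det([5 3 2; 7 4 -2; 7 6 -6]) = 52
det = (+1)·(4)·(-96) + (-1)·(-4)·(-172) + (+1)·(1)·(34) + (-1)·(-2)·(52) = -934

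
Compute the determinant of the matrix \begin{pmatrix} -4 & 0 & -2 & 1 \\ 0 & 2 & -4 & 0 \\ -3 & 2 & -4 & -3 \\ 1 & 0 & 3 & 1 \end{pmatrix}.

Expand along row 2 (it has 2 zeros):
  + (2) · M_22   where M_22 = det([-4 -2 1; -3 -4 -3; 1 3 1]) = -25
  − (-4) · M_23   where M_23 = det([-4 0 1; -3 2 -3; 1 0 1]) = -10
det = (+1)·(2)·(-25) + (-1)·(-4)·(-10) = -90

-90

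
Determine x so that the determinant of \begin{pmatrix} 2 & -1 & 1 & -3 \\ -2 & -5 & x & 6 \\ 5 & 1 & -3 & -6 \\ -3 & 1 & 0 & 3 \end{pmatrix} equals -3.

x = 5

Expanding along the column containing x, det(B) is linear in x: det(B) = (9)·x + (-48).
Set (9)·x + (-48) = -3  ⇒  (9)·x = 45  ⇒  x = 5.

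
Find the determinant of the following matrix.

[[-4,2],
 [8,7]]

det = (-4)·7 − 2·8 = -28 − 16 = -44

-44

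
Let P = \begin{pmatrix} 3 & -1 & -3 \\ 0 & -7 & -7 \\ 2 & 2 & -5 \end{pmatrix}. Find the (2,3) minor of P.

Delete row 2 and column 3; the remaining 2×2 submatrix is [3 -1; 2 2].
Its determinant is 3·2 − (-1)·2 = 8.

8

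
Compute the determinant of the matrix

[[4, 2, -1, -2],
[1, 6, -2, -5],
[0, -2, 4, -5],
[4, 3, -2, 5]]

479

Expand along row 3 (it has 1 zero):
  − (-2) · M_32   where M_32 = det([4 -1 -2; 1 -2 -5; 4 -2 5]) = -67
  + (4) · M_33   where M_33 = det([4 2 -2; 1 6 -5; 4 3 5]) = 172
  − (-5) · M_34   where M_34 = det([4 2 -1; 1 6 -2; 4 3 -2]) = -15
det = (-1)·(-2)·(-67) + (+1)·(4)·(172) + (-1)·(-5)·(-15) = 479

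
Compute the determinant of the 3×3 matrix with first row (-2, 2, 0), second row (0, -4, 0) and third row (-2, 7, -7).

-56

Expand along column 3:
  + (-7) · |-2 2; 0 -4| = (-7)·(8 − 0) = -56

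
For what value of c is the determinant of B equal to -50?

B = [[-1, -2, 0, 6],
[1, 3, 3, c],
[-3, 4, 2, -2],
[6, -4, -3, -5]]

Expanding along the column containing c, det(B) is linear in c: det(B) = (-2)·c + (-44).
Set (-2)·c + (-44) = -50  ⇒  (-2)·c = -6  ⇒  c = 3.

3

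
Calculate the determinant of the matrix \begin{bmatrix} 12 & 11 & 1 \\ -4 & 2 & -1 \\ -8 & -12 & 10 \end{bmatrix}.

Expand along row 1:
  + 12 · |2 -1; -12 10| = 12·(20 − 12) = 96
  − 11 · |-4 -1; -8 10| = −11·(-40 − 8) = 528
  + 1 · |-4 2; -8 -12| = 1·(48 − (-16)) = 64
Sum: (96) + (528) + (64) = 688

688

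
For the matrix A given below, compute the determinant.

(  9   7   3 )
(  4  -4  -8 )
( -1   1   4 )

-128

Expand along column 1:
  + 9 · |-4 -8; 1 4| = 9·(-16 − (-8)) = -72
  − 4 · |7 3; 1 4| = −4·(28 − 3) = -100
  + (-1) · |7 3; -4 -8| = (-1)·(-56 − (-12)) = 44
Sum: (-72) + (-100) + (44) = -128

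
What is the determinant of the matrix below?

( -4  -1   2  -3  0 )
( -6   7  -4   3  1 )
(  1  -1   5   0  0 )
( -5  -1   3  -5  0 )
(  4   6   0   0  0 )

Expand along column 5 (it has 4 zeros):
  − (1) · M_25   where M_25 = det([-4 -1 2 -3; 1 -1 5 0; -5 -1 3 -5; 4 6 0 0]) = 120
det = (-1)·(1)·(120) = -120

-120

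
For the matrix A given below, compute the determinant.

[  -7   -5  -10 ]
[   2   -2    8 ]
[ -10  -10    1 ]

Expand along row 1:
  + (-7) · |-2 8; -10 1| = (-7)·(-2 − (-80)) = -546
  − (-5) · |2 8; -10 1| = −(-5)·(2 − (-80)) = 410
  + (-10) · |2 -2; -10 -10| = (-10)·(-20 − 20) = 400
Sum: (-546) + (410) + (400) = 264

264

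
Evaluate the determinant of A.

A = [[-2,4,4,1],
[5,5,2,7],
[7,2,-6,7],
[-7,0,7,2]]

|A| = 1107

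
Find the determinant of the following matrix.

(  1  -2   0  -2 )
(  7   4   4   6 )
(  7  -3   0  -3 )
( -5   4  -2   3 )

Expand along column 3 (it has 2 zeros):
  − (4) · M_23   where M_23 = det([1 -2 -2; 7 -3 -3; -5 4 3]) = -11
  − (-2) · M_43   where M_43 = det([1 -2 -2; 7 4 6; 7 -3 -3]) = -22
det = (-1)·(4)·(-11) + (-1)·(-2)·(-22) = 0

The determinant is 0.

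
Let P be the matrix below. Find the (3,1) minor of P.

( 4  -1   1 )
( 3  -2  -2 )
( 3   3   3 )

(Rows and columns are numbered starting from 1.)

The minor is 4.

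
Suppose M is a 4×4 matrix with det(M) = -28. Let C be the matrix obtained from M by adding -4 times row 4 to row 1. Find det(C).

-28

Adding a multiple of one row to another leaves the determinant unchanged.
det(C) = (1)·(-28) = -28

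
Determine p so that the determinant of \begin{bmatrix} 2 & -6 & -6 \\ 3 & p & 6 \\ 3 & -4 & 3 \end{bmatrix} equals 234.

7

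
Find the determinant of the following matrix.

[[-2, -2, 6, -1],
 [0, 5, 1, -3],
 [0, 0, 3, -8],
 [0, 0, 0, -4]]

120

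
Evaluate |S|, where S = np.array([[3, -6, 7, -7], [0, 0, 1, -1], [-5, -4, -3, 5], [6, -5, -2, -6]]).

Expand along row 2 (it has 2 zeros):
  − (1) · M_23   where M_23 = det([3 -6 -7; -5 -4 5; 6 -5 -6]) = -196
  + (-1) · M_24   where M_24 = det([3 -6 7; -5 -4 -3; 6 -5 -2]) = 490
det = (-1)·(1)·(-196) + (+1)·(-1)·(490) = -294

|S| = -294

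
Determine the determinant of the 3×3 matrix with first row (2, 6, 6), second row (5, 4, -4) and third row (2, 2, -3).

46

Expand along column 1:
  + 2 · |4 -4; 2 -3| = 2·(-12 − (-8)) = -8
  − 5 · |6 6; 2 -3| = −5·(-18 − 12) = 150
  + 2 · |6 6; 4 -4| = 2·(-24 − 24) = -96
Sum: (-8) + (150) + (-96) = 46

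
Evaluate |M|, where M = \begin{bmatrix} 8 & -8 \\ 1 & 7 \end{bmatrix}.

det(M) = 8·7 − (-8)·1 = 56 − (-8) = 64

64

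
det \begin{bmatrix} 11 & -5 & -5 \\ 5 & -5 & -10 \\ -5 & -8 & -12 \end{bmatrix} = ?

-445

Expand along column 1:
  + 11 · |-5 -10; -8 -12| = 11·(60 − 80) = -220
  − 5 · |-5 -5; -8 -12| = −5·(60 − 40) = -100
  + (-5) · |-5 -5; -5 -10| = (-5)·(50 − 25) = -125
Sum: (-220) + (-100) + (-125) = -445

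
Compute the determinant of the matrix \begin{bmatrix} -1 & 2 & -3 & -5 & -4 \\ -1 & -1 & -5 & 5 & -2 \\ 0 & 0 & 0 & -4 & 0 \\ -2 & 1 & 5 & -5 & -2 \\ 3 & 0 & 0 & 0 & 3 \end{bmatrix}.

Expand along row 3 (it has 4 zeros):
  − (-4) · M_34   where M_34 = det([-1 2 -3 -4; -1 -1 -5 -2; -2 1 5 -2; 3 0 0 3]) = -39
det = (-1)·(-4)·(-39) = -156

-156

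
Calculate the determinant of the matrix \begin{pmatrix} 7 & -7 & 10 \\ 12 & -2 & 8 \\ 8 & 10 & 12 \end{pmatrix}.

Expand along row 1:
  + 7 · |-2 8; 10 12| = 7·(-24 − 80) = -728
  − (-7) · |12 8; 8 12| = −(-7)·(144 − 64) = 560
  + 10 · |12 -2; 8 10| = 10·(120 − (-16)) = 1360
Sum: (-728) + (560) + (1360) = 1192

1192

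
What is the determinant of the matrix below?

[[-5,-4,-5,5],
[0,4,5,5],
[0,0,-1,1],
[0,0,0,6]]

120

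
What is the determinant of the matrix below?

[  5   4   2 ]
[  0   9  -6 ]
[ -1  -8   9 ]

Expand along column 1:
  + 5 · |9 -6; -8 9| = 5·(81 − 48) = 165
  + (-1) · |4 2; 9 -6| = (-1)·(-24 − 18) = 42
Sum: (165) + (42) = 207

207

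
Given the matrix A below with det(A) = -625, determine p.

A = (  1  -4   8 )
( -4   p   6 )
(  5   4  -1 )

p = 9

Expanding along the row containing p, det(A) is linear in p: det(A) = (-41)·p + (-256).
Set (-41)·p + (-256) = -625  ⇒  (-41)·p = -369  ⇒  p = 9.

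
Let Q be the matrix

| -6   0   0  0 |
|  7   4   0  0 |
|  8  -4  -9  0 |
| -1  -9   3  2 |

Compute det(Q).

432

Q is lower triangular, so det(Q) is the product of the diagonal entries:
det = (-6) · (4) · (-9) · (2) = 432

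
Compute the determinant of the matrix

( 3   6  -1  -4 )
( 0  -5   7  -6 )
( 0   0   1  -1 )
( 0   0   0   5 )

The matrix is upper triangular, so the determinant is the product of the diagonal entries:
det = (3) · (-5) · (1) · (5) = -75

-75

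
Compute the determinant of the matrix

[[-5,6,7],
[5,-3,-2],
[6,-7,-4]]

-61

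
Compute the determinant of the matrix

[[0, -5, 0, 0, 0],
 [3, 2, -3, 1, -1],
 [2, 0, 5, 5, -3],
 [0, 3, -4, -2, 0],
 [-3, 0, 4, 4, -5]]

Expand along row 1 (it has 4 zeros):
  − (-5) · M_12   where M_12 = det([3 -3 1 -1; 2 5 5 -3; 0 -4 -2 0; -3 4 4 -5]) = 66
det = (-1)·(-5)·(66) = 330

330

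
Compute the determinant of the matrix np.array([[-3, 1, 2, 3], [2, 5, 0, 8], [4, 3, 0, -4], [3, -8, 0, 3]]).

Expand along column 3 (it has 3 zeros):
  + (2) · M_13   where M_13 = det([2 5 8; 4 3 -4; 3 -8 3]) = -494
det = (+1)·(2)·(-494) = -988

-988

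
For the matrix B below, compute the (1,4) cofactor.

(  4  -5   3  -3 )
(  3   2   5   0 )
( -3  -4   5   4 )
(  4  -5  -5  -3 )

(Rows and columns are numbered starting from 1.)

The cofactor is -300.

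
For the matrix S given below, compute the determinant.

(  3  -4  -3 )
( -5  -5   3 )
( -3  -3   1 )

Expand along column 1:
  + 3 · |-5 3; -3 1| = 3·(-5 − (-9)) = 12
  − (-5) · |-4 -3; -3 1| = −(-5)·(-4 − 9) = -65
  + (-3) · |-4 -3; -5 3| = (-3)·(-12 − 15) = 81
Sum: (12) + (-65) + (81) = 28

28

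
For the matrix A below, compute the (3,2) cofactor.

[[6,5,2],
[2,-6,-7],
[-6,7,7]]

46

Delete row 3 and column 2; the remaining 2×2 submatrix is [6 2; 2 -7].
Its determinant is 6·(-7) − 2·2 = -46.
The cofactor carries sign (−1)^(3+2) = −1, so C_{3,2} = −(-46) = 46.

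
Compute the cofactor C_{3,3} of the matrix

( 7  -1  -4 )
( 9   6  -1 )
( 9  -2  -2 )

Delete row 3 and column 3; the remaining 2×2 submatrix is [7 -1; 9 6].
Its determinant is 7·6 − (-1)·9 = 51.
The cofactor carries sign (−1)^(3+3) = +1, so C_{3,3} = +(51) = 51.

51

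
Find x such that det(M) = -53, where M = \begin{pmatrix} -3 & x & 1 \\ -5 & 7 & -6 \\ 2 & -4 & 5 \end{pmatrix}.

Expanding along the column containing x, det(M) is linear in x: det(M) = (13)·x + (-27).
Set (13)·x + (-27) = -53  ⇒  (13)·x = -26  ⇒  x = -2.

-2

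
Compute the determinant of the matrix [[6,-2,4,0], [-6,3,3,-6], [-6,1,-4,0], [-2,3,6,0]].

264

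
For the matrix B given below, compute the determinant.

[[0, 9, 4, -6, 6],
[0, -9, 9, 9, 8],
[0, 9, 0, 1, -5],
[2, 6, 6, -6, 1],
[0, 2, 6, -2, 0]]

Expand along column 1 (it has 4 zeros):
  − (2) · M_41   where M_41 = det([9 4 -6 6; -9 9 9 8; 9 0 1 -5; 2 6 -2 0]) = -7784
det = (-1)·(2)·(-7784) = 15568

15568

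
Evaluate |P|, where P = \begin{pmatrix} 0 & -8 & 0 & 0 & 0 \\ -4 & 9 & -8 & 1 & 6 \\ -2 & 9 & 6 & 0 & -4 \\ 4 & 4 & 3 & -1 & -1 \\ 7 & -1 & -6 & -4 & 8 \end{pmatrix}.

-1200

Expand along row 1 (it has 4 zeros):
  − (-8) · M_12   where M_12 = det([-4 -8 1 6; -2 6 0 -4; 4 3 -1 -1; 7 -6 -4 8]) = -150
det = (-1)·(-8)·(-150) = -1200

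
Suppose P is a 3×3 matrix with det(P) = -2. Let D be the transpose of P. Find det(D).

The determinant is -2.

det(Pᵀ) = det(P).
det(D) = (1)·(-2) = -2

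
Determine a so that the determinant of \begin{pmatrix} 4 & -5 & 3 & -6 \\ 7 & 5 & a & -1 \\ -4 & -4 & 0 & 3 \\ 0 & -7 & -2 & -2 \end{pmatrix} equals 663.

Expanding along the column containing a, det(B) is linear in a: det(B) = (12)·a + (759).
Set (12)·a + (759) = 663  ⇒  (12)·a = -96  ⇒  a = -8.

-8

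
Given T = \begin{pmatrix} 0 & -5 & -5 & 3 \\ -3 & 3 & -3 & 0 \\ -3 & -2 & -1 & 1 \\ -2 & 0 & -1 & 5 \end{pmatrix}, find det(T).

Expand along row 1 (it has 1 zero):
  − (-5) · M_12   where M_12 = det([-3 -3 0; -3 -1 1; -2 -1 5]) = -27
  + (-5) · M_13   where M_13 = det([-3 3 0; -3 -2 1; -2 0 5]) = 69
  − (3) · M_14   where M_14 = det([-3 3 -3; -3 -2 -1; -2 0 -1]) = 3
det = (-1)·(-5)·(-27) + (+1)·(-5)·(69) + (-1)·(3)·(3) = -489

|T| = -489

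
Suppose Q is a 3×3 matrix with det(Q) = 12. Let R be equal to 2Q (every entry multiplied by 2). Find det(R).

96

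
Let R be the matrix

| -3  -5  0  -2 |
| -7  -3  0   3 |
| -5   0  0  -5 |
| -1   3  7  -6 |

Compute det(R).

det(R) = -1645

Expand along column 3 (it has 3 zeros):
  − (7) · M_43   where M_43 = det([-3 -5 -2; -7 -3 3; -5 0 -5]) = 235
det = (-1)·(7)·(235) = -1645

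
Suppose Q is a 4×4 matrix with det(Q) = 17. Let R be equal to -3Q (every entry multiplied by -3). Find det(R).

1377

For a 4×4 matrix, det(-3Q) = (-3)^4·det(Q) = 81·det(Q).
det(R) = (81)·(17) = 1377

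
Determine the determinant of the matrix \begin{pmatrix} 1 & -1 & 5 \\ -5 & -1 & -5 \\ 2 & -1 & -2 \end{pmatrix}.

Expand along row 1:
  + 1 · |-1 -5; -1 -2| = 1·(2 − 5) = -3
  − (-1) · |-5 -5; 2 -2| = −(-1)·(10 − (-10)) = 20
  + 5 · |-5 -1; 2 -1| = 5·(5 − (-2)) = 35
Sum: (-3) + (20) + (35) = 52

52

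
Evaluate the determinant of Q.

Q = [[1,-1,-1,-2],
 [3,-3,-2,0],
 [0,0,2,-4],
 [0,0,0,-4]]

det(Q) = 0

Q is block upper-triangular with a 2×2 block and a 2×2 block on the diagonal, so its determinant equals the product of the determinants of the diagonal blocks.
det of the 2×2 block = 0
det of the 2×2 block = -8
det = (0)·(-8) = 0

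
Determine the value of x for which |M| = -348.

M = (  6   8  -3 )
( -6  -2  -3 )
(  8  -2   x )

x = -1

Expanding along the column containing x, det(M) is linear in x: det(M) = (36)·x + (-312).
Set (36)·x + (-312) = -348  ⇒  (36)·x = -36  ⇒  x = -1.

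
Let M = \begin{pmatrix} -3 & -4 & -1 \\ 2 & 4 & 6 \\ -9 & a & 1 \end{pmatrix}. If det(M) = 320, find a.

Expanding along the row containing a, det(M) is linear in a: det(M) = (16)·a + (176).
Set (16)·a + (176) = 320  ⇒  (16)·a = 144  ⇒  a = 9.

9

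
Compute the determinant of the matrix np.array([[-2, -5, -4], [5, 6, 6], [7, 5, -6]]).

Expand along column 1:
  + (-2) · |6 6; 5 -6| = (-2)·(-36 − 30) = 132
  − 5 · |-5 -4; 5 -6| = −5·(30 − (-20)) = -250
  + 7 · |-5 -4; 6 6| = 7·(-30 − (-24)) = -42
Sum: (132) + (-250) + (-42) = -160

-160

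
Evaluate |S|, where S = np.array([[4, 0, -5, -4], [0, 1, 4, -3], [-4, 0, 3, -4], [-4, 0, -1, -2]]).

-144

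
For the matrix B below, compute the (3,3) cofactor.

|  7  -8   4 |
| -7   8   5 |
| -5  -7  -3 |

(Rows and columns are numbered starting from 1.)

The cofactor is 0.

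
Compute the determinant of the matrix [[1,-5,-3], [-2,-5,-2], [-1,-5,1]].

The determinant is -50.

Expand along column 1:
  + 1 · |-5 -2; -5 1| = 1·(-5 − 10) = -15
  − (-2) · |-5 -3; -5 1| = −(-2)·(-5 − 15) = -40
  + (-1) · |-5 -3; -5 -2| = (-1)·(10 − 15) = 5
Sum: (-15) + (-40) + (5) = -50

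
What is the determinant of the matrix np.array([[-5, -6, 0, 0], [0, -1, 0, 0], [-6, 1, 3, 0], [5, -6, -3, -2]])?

The matrix is block lower-triangular with a 2×2 block and a 2×2 block on the diagonal, so its determinant equals the product of the determinants of the diagonal blocks.
det of the 2×2 block = 5
det of the 2×2 block = -6
det = (5)·(-6) = -30

The determinant is -30.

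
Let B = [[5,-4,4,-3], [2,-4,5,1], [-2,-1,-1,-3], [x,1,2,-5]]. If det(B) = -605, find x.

x = -8

Expanding along the column containing x, det(B) is linear in x: det(B) = (23)·x + (-421).
Set (23)·x + (-421) = -605  ⇒  (23)·x = -184  ⇒  x = -8.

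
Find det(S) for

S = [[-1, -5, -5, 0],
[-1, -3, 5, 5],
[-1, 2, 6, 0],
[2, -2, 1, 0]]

Expand along column 4 (it has 3 zeros):
  + (5) · M_24   where M_24 = det([-1 -5 -5; -1 2 6; 2 -2 1]) = -69
det = (+1)·(5)·(-69) = -345

det(S) = -345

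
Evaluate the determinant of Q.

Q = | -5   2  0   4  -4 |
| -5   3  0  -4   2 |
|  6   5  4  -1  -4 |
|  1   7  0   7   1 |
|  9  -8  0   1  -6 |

6180

Expand along column 3 (it has 4 zeros):
  + (4) · M_33   where M_33 = det([-5 2 4 -4; -5 3 -4 2; 1 7 7 1; 9 -8 1 -6]) = 1545
det = (+1)·(4)·(1545) = 6180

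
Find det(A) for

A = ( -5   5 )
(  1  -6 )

det(A) = (-5)·(-6) − 5·1 = 30 − 5 = 25

25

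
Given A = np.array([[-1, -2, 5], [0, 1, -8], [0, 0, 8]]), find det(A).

A is upper triangular, so det(A) is the product of the diagonal entries:
det = (-1) · (1) · (8) = -8

-8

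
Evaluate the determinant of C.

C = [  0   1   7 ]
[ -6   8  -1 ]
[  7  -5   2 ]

Expand along row 1:
  − 1 · |-6 -1; 7 2| = −1·(-12 − (-7)) = 5
  + 7 · |-6 8; 7 -5| = 7·(30 − 56) = -182
Sum: (5) + (-182) = -177

det(C) = -177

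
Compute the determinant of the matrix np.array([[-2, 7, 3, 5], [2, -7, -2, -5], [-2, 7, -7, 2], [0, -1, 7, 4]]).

-6

Expand along row 4 (it has 1 zero):
  + (-1) · M_42   where M_42 = det([-2 3 5; 2 -2 -5; -2 -7 2]) = 6
  − (7) · M_43   where M_43 = det([-2 7 5; 2 -7 -5; -2 7 2]) = 0
  + (4) · M_44   where M_44 = det([-2 7 3; 2 -7 -2; -2 7 -7]) = 0
det = (+1)·(-1)·(6) + (-1)·(7)·(0) + (+1)·(4)·(0) = -6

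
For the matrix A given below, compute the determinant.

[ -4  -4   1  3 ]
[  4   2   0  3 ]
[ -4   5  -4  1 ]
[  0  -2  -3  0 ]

The determinant is 824.

Expand along row 4 (it has 2 zeros):
  + (-2) · M_42   where M_42 = det([-4 1 3; 4 0 3; -4 -4 1]) = -112
  − (-3) · M_43   where M_43 = det([-4 -4 3; 4 2 3; -4 5 1]) = 200
det = (+1)·(-2)·(-112) + (-1)·(-3)·(200) = 824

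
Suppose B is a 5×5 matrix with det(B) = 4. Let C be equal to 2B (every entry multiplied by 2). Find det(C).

128

For a 5×5 matrix, det(2B) = 2^5·det(B) = 32·det(B).
det(C) = (32)·(4) = 128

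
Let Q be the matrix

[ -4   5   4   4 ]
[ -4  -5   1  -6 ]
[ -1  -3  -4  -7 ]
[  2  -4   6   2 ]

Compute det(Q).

det(Q) = 448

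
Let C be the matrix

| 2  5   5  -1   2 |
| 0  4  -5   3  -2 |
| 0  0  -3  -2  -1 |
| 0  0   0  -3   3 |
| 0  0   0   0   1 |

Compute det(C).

|C| = 72

C is upper triangular, so det(C) is the product of the diagonal entries:
det = (2) · (4) · (-3) · (-3) · (1) = 72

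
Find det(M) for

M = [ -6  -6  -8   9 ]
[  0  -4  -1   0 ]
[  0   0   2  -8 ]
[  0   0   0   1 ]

|M| = 48

M is upper triangular, so det(M) is the product of the diagonal entries:
det = (-6) · (-4) · (2) · (1) = 48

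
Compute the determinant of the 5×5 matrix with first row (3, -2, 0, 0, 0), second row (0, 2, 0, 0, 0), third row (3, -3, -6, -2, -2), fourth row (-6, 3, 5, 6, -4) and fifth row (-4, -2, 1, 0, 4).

The matrix is block lower-triangular with a 2×2 block and a 3×3 block on the diagonal, so its determinant equals the product of the determinants of the diagonal blocks.
det of the 2×2 block = 6
det of the 3×3 block = -84
det = (6)·(-84) = -504

-504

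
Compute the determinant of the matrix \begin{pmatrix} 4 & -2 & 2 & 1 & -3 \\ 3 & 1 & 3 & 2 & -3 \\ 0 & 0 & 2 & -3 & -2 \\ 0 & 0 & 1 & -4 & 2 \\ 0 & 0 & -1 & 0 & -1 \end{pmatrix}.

The determinant is 190.

The matrix is block upper-triangular with a 2×2 block and a 3×3 block on the diagonal, so its determinant equals the product of the determinants of the diagonal blocks.
det of the 2×2 block = 10
det of the 3×3 block = 19
det = (10)·(19) = 190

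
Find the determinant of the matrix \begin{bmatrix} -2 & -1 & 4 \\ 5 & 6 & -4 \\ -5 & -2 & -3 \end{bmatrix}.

The determinant is 97.

Expand along column 1:
  + (-2) · |6 -4; -2 -3| = (-2)·(-18 − 8) = 52
  − 5 · |-1 4; -2 -3| = −5·(3 − (-8)) = -55
  + (-5) · |-1 4; 6 -4| = (-5)·(4 − 24) = 100
Sum: (52) + (-55) + (100) = 97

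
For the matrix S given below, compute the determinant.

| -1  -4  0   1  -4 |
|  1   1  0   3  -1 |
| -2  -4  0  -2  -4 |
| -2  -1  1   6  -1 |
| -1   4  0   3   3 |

det(S) = -76

Expand along column 3 (it has 4 zeros):
  − (1) · M_43   where M_43 = det([-1 -4 1 -4; 1 1 3 -1; -2 -4 -2 -4; -1 4 3 3]) = 76
det = (-1)·(1)·(76) = -76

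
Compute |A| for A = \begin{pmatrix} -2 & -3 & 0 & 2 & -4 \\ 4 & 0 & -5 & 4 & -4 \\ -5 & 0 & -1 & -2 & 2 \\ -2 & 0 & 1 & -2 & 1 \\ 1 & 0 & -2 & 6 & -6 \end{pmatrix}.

The determinant is -408.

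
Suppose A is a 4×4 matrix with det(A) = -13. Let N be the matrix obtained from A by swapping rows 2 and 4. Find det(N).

Swapping two rows multiplies the determinant by −1.
det(N) = (-1)·(-13) = 13

det(N) = 13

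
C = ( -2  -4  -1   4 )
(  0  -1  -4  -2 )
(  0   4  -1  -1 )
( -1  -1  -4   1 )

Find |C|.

det(C) = -33

Expand along column 1 (it has 2 zeros):
  + (-2) · M_11   where M_11 = det([-1 -4 -2; 4 -1 -1; -1 -4 1]) = 51
  − (-1) · M_41   where M_41 = det([-4 -1 4; -1 -4 -2; 4 -1 -1]) = 69
det = (+1)·(-2)·(51) + (-1)·(-1)·(69) = -33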